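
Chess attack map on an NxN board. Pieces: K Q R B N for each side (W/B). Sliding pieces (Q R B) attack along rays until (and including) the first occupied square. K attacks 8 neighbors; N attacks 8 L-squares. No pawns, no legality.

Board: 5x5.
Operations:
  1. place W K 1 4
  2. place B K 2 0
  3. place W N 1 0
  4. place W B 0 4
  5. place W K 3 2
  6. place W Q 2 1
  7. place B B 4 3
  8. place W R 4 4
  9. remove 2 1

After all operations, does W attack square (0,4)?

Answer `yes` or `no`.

Op 1: place WK@(1,4)
Op 2: place BK@(2,0)
Op 3: place WN@(1,0)
Op 4: place WB@(0,4)
Op 5: place WK@(3,2)
Op 6: place WQ@(2,1)
Op 7: place BB@(4,3)
Op 8: place WR@(4,4)
Op 9: remove (2,1)
Per-piece attacks for W:
  WB@(0,4): attacks (1,3) (2,2) (3,1) (4,0)
  WN@(1,0): attacks (2,2) (3,1) (0,2)
  WK@(1,4): attacks (1,3) (2,4) (0,4) (2,3) (0,3)
  WK@(3,2): attacks (3,3) (3,1) (4,2) (2,2) (4,3) (4,1) (2,3) (2,1)
  WR@(4,4): attacks (4,3) (3,4) (2,4) (1,4) [ray(0,-1) blocked at (4,3); ray(-1,0) blocked at (1,4)]
W attacks (0,4): yes

Answer: yes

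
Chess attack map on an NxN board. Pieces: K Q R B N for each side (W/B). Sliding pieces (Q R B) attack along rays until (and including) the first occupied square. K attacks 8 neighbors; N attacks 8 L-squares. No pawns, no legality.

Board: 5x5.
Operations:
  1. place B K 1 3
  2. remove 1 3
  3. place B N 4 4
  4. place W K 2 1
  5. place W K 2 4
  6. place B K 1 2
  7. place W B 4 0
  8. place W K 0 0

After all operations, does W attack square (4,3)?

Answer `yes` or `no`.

Op 1: place BK@(1,3)
Op 2: remove (1,3)
Op 3: place BN@(4,4)
Op 4: place WK@(2,1)
Op 5: place WK@(2,4)
Op 6: place BK@(1,2)
Op 7: place WB@(4,0)
Op 8: place WK@(0,0)
Per-piece attacks for W:
  WK@(0,0): attacks (0,1) (1,0) (1,1)
  WK@(2,1): attacks (2,2) (2,0) (3,1) (1,1) (3,2) (3,0) (1,2) (1,0)
  WK@(2,4): attacks (2,3) (3,4) (1,4) (3,3) (1,3)
  WB@(4,0): attacks (3,1) (2,2) (1,3) (0,4)
W attacks (4,3): no

Answer: no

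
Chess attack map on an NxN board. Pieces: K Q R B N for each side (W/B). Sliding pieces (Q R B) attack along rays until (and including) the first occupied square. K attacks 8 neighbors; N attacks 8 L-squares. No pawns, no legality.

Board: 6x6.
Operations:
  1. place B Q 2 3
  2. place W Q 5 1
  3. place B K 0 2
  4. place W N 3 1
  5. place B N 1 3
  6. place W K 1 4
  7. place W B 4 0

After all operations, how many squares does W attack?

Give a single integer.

Answer: 22

Derivation:
Op 1: place BQ@(2,3)
Op 2: place WQ@(5,1)
Op 3: place BK@(0,2)
Op 4: place WN@(3,1)
Op 5: place BN@(1,3)
Op 6: place WK@(1,4)
Op 7: place WB@(4,0)
Per-piece attacks for W:
  WK@(1,4): attacks (1,5) (1,3) (2,4) (0,4) (2,5) (2,3) (0,5) (0,3)
  WN@(3,1): attacks (4,3) (5,2) (2,3) (1,2) (5,0) (1,0)
  WB@(4,0): attacks (5,1) (3,1) [ray(1,1) blocked at (5,1); ray(-1,1) blocked at (3,1)]
  WQ@(5,1): attacks (5,2) (5,3) (5,4) (5,5) (5,0) (4,1) (3,1) (4,2) (3,3) (2,4) (1,5) (4,0) [ray(-1,0) blocked at (3,1); ray(-1,-1) blocked at (4,0)]
Union (22 distinct): (0,3) (0,4) (0,5) (1,0) (1,2) (1,3) (1,5) (2,3) (2,4) (2,5) (3,1) (3,3) (4,0) (4,1) (4,2) (4,3) (5,0) (5,1) (5,2) (5,3) (5,4) (5,5)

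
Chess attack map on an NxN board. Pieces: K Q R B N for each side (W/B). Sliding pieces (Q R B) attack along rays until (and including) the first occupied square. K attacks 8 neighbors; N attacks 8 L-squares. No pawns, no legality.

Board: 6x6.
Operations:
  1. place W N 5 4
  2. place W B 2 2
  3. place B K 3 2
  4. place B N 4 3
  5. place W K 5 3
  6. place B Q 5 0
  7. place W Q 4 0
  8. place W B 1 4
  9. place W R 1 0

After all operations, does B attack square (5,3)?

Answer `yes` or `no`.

Answer: yes

Derivation:
Op 1: place WN@(5,4)
Op 2: place WB@(2,2)
Op 3: place BK@(3,2)
Op 4: place BN@(4,3)
Op 5: place WK@(5,3)
Op 6: place BQ@(5,0)
Op 7: place WQ@(4,0)
Op 8: place WB@(1,4)
Op 9: place WR@(1,0)
Per-piece attacks for B:
  BK@(3,2): attacks (3,3) (3,1) (4,2) (2,2) (4,3) (4,1) (2,3) (2,1)
  BN@(4,3): attacks (5,5) (3,5) (2,4) (5,1) (3,1) (2,2)
  BQ@(5,0): attacks (5,1) (5,2) (5,3) (4,0) (4,1) (3,2) [ray(0,1) blocked at (5,3); ray(-1,0) blocked at (4,0); ray(-1,1) blocked at (3,2)]
B attacks (5,3): yes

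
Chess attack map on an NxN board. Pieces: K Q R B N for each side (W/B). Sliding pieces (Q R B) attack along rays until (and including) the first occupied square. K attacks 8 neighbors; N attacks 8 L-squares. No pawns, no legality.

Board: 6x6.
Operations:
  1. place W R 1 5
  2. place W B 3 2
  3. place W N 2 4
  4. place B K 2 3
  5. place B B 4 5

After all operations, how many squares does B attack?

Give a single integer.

Op 1: place WR@(1,5)
Op 2: place WB@(3,2)
Op 3: place WN@(2,4)
Op 4: place BK@(2,3)
Op 5: place BB@(4,5)
Per-piece attacks for B:
  BK@(2,3): attacks (2,4) (2,2) (3,3) (1,3) (3,4) (3,2) (1,4) (1,2)
  BB@(4,5): attacks (5,4) (3,4) (2,3) [ray(-1,-1) blocked at (2,3)]
Union (10 distinct): (1,2) (1,3) (1,4) (2,2) (2,3) (2,4) (3,2) (3,3) (3,4) (5,4)

Answer: 10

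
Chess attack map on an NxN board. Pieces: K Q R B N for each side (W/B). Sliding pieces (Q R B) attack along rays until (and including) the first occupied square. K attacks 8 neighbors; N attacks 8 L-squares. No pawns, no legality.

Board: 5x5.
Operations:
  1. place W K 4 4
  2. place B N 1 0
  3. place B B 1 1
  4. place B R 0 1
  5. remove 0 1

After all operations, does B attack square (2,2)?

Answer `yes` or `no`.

Answer: yes

Derivation:
Op 1: place WK@(4,4)
Op 2: place BN@(1,0)
Op 3: place BB@(1,1)
Op 4: place BR@(0,1)
Op 5: remove (0,1)
Per-piece attacks for B:
  BN@(1,0): attacks (2,2) (3,1) (0,2)
  BB@(1,1): attacks (2,2) (3,3) (4,4) (2,0) (0,2) (0,0) [ray(1,1) blocked at (4,4)]
B attacks (2,2): yes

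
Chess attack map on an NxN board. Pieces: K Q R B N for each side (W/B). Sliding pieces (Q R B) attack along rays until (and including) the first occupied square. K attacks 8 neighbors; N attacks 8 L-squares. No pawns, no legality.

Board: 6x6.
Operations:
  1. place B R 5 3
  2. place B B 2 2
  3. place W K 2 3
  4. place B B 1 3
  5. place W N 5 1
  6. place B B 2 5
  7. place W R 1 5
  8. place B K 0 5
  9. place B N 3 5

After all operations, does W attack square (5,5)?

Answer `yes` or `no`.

Op 1: place BR@(5,3)
Op 2: place BB@(2,2)
Op 3: place WK@(2,3)
Op 4: place BB@(1,3)
Op 5: place WN@(5,1)
Op 6: place BB@(2,5)
Op 7: place WR@(1,5)
Op 8: place BK@(0,5)
Op 9: place BN@(3,5)
Per-piece attacks for W:
  WR@(1,5): attacks (1,4) (1,3) (2,5) (0,5) [ray(0,-1) blocked at (1,3); ray(1,0) blocked at (2,5); ray(-1,0) blocked at (0,5)]
  WK@(2,3): attacks (2,4) (2,2) (3,3) (1,3) (3,4) (3,2) (1,4) (1,2)
  WN@(5,1): attacks (4,3) (3,2) (3,0)
W attacks (5,5): no

Answer: no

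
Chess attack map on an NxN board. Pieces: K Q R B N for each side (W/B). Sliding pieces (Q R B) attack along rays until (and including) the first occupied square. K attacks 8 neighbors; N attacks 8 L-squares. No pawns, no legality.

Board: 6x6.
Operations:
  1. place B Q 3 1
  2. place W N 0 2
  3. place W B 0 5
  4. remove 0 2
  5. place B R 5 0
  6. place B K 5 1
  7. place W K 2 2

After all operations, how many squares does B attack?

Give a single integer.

Op 1: place BQ@(3,1)
Op 2: place WN@(0,2)
Op 3: place WB@(0,5)
Op 4: remove (0,2)
Op 5: place BR@(5,0)
Op 6: place BK@(5,1)
Op 7: place WK@(2,2)
Per-piece attacks for B:
  BQ@(3,1): attacks (3,2) (3,3) (3,4) (3,5) (3,0) (4,1) (5,1) (2,1) (1,1) (0,1) (4,2) (5,3) (4,0) (2,2) (2,0) [ray(1,0) blocked at (5,1); ray(-1,1) blocked at (2,2)]
  BR@(5,0): attacks (5,1) (4,0) (3,0) (2,0) (1,0) (0,0) [ray(0,1) blocked at (5,1)]
  BK@(5,1): attacks (5,2) (5,0) (4,1) (4,2) (4,0)
Union (19 distinct): (0,0) (0,1) (1,0) (1,1) (2,0) (2,1) (2,2) (3,0) (3,2) (3,3) (3,4) (3,5) (4,0) (4,1) (4,2) (5,0) (5,1) (5,2) (5,3)

Answer: 19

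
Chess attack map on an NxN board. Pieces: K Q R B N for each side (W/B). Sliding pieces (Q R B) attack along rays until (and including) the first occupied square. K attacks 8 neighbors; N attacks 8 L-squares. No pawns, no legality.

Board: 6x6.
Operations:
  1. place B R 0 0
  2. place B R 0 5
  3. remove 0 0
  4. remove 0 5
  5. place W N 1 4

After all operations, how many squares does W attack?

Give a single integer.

Op 1: place BR@(0,0)
Op 2: place BR@(0,5)
Op 3: remove (0,0)
Op 4: remove (0,5)
Op 5: place WN@(1,4)
Per-piece attacks for W:
  WN@(1,4): attacks (3,5) (2,2) (3,3) (0,2)
Union (4 distinct): (0,2) (2,2) (3,3) (3,5)

Answer: 4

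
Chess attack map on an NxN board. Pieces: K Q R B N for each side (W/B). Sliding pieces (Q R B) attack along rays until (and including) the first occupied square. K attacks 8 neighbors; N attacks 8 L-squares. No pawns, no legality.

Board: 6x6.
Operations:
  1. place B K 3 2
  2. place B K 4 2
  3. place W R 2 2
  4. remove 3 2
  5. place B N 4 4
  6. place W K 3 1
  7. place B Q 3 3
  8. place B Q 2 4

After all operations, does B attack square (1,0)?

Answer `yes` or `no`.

Op 1: place BK@(3,2)
Op 2: place BK@(4,2)
Op 3: place WR@(2,2)
Op 4: remove (3,2)
Op 5: place BN@(4,4)
Op 6: place WK@(3,1)
Op 7: place BQ@(3,3)
Op 8: place BQ@(2,4)
Per-piece attacks for B:
  BQ@(2,4): attacks (2,5) (2,3) (2,2) (3,4) (4,4) (1,4) (0,4) (3,5) (3,3) (1,5) (1,3) (0,2) [ray(0,-1) blocked at (2,2); ray(1,0) blocked at (4,4); ray(1,-1) blocked at (3,3)]
  BQ@(3,3): attacks (3,4) (3,5) (3,2) (3,1) (4,3) (5,3) (2,3) (1,3) (0,3) (4,4) (4,2) (2,4) (2,2) [ray(0,-1) blocked at (3,1); ray(1,1) blocked at (4,4); ray(1,-1) blocked at (4,2); ray(-1,1) blocked at (2,4); ray(-1,-1) blocked at (2,2)]
  BK@(4,2): attacks (4,3) (4,1) (5,2) (3,2) (5,3) (5,1) (3,3) (3,1)
  BN@(4,4): attacks (2,5) (5,2) (3,2) (2,3)
B attacks (1,0): no

Answer: no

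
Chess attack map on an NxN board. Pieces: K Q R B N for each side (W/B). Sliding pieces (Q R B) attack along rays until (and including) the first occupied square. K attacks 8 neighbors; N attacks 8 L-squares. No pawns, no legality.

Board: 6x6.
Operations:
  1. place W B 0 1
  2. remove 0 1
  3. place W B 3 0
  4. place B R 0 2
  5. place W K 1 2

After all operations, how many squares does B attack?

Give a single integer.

Answer: 6

Derivation:
Op 1: place WB@(0,1)
Op 2: remove (0,1)
Op 3: place WB@(3,0)
Op 4: place BR@(0,2)
Op 5: place WK@(1,2)
Per-piece attacks for B:
  BR@(0,2): attacks (0,3) (0,4) (0,5) (0,1) (0,0) (1,2) [ray(1,0) blocked at (1,2)]
Union (6 distinct): (0,0) (0,1) (0,3) (0,4) (0,5) (1,2)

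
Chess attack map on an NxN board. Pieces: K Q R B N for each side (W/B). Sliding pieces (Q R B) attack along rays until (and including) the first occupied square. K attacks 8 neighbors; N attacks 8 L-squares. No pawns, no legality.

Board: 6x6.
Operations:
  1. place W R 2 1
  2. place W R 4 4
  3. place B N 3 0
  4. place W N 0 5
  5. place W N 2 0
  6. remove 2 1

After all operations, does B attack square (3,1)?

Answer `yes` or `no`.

Answer: no

Derivation:
Op 1: place WR@(2,1)
Op 2: place WR@(4,4)
Op 3: place BN@(3,0)
Op 4: place WN@(0,5)
Op 5: place WN@(2,0)
Op 6: remove (2,1)
Per-piece attacks for B:
  BN@(3,0): attacks (4,2) (5,1) (2,2) (1,1)
B attacks (3,1): no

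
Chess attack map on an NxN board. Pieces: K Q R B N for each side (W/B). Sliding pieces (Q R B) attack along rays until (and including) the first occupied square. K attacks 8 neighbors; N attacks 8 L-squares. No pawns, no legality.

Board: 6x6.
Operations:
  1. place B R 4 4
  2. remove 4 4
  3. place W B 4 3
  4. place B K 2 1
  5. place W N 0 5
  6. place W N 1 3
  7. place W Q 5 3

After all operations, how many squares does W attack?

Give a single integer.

Answer: 19

Derivation:
Op 1: place BR@(4,4)
Op 2: remove (4,4)
Op 3: place WB@(4,3)
Op 4: place BK@(2,1)
Op 5: place WN@(0,5)
Op 6: place WN@(1,3)
Op 7: place WQ@(5,3)
Per-piece attacks for W:
  WN@(0,5): attacks (1,3) (2,4)
  WN@(1,3): attacks (2,5) (3,4) (0,5) (2,1) (3,2) (0,1)
  WB@(4,3): attacks (5,4) (5,2) (3,4) (2,5) (3,2) (2,1) [ray(-1,-1) blocked at (2,1)]
  WQ@(5,3): attacks (5,4) (5,5) (5,2) (5,1) (5,0) (4,3) (4,4) (3,5) (4,2) (3,1) (2,0) [ray(-1,0) blocked at (4,3)]
Union (19 distinct): (0,1) (0,5) (1,3) (2,0) (2,1) (2,4) (2,5) (3,1) (3,2) (3,4) (3,5) (4,2) (4,3) (4,4) (5,0) (5,1) (5,2) (5,4) (5,5)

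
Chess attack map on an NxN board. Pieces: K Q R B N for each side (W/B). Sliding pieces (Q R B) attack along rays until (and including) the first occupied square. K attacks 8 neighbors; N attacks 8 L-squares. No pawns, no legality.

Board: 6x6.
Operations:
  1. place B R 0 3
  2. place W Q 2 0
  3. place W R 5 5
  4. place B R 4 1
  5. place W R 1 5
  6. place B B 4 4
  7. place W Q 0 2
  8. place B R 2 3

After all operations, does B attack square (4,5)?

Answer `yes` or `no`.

Answer: no

Derivation:
Op 1: place BR@(0,3)
Op 2: place WQ@(2,0)
Op 3: place WR@(5,5)
Op 4: place BR@(4,1)
Op 5: place WR@(1,5)
Op 6: place BB@(4,4)
Op 7: place WQ@(0,2)
Op 8: place BR@(2,3)
Per-piece attacks for B:
  BR@(0,3): attacks (0,4) (0,5) (0,2) (1,3) (2,3) [ray(0,-1) blocked at (0,2); ray(1,0) blocked at (2,3)]
  BR@(2,3): attacks (2,4) (2,5) (2,2) (2,1) (2,0) (3,3) (4,3) (5,3) (1,3) (0,3) [ray(0,-1) blocked at (2,0); ray(-1,0) blocked at (0,3)]
  BR@(4,1): attacks (4,2) (4,3) (4,4) (4,0) (5,1) (3,1) (2,1) (1,1) (0,1) [ray(0,1) blocked at (4,4)]
  BB@(4,4): attacks (5,5) (5,3) (3,5) (3,3) (2,2) (1,1) (0,0) [ray(1,1) blocked at (5,5)]
B attacks (4,5): no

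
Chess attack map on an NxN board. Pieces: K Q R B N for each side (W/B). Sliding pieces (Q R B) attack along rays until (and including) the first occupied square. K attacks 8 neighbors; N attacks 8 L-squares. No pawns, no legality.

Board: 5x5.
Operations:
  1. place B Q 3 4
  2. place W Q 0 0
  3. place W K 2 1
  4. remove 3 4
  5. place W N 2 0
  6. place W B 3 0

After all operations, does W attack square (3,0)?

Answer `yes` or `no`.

Op 1: place BQ@(3,4)
Op 2: place WQ@(0,0)
Op 3: place WK@(2,1)
Op 4: remove (3,4)
Op 5: place WN@(2,0)
Op 6: place WB@(3,0)
Per-piece attacks for W:
  WQ@(0,0): attacks (0,1) (0,2) (0,3) (0,4) (1,0) (2,0) (1,1) (2,2) (3,3) (4,4) [ray(1,0) blocked at (2,0)]
  WN@(2,0): attacks (3,2) (4,1) (1,2) (0,1)
  WK@(2,1): attacks (2,2) (2,0) (3,1) (1,1) (3,2) (3,0) (1,2) (1,0)
  WB@(3,0): attacks (4,1) (2,1) [ray(-1,1) blocked at (2,1)]
W attacks (3,0): yes

Answer: yes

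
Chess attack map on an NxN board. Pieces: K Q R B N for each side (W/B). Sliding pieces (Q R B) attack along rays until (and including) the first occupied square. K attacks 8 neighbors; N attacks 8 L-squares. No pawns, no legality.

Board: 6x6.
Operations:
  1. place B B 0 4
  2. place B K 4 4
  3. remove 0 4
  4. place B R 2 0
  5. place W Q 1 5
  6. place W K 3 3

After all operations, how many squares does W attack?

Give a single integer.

Op 1: place BB@(0,4)
Op 2: place BK@(4,4)
Op 3: remove (0,4)
Op 4: place BR@(2,0)
Op 5: place WQ@(1,5)
Op 6: place WK@(3,3)
Per-piece attacks for W:
  WQ@(1,5): attacks (1,4) (1,3) (1,2) (1,1) (1,0) (2,5) (3,5) (4,5) (5,5) (0,5) (2,4) (3,3) (0,4) [ray(1,-1) blocked at (3,3)]
  WK@(3,3): attacks (3,4) (3,2) (4,3) (2,3) (4,4) (4,2) (2,4) (2,2)
Union (20 distinct): (0,4) (0,5) (1,0) (1,1) (1,2) (1,3) (1,4) (2,2) (2,3) (2,4) (2,5) (3,2) (3,3) (3,4) (3,5) (4,2) (4,3) (4,4) (4,5) (5,5)

Answer: 20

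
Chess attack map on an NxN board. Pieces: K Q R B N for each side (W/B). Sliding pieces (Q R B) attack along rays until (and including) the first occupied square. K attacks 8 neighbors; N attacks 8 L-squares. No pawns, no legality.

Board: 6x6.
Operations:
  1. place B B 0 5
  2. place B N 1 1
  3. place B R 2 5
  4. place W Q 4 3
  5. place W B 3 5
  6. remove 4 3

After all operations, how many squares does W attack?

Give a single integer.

Op 1: place BB@(0,5)
Op 2: place BN@(1,1)
Op 3: place BR@(2,5)
Op 4: place WQ@(4,3)
Op 5: place WB@(3,5)
Op 6: remove (4,3)
Per-piece attacks for W:
  WB@(3,5): attacks (4,4) (5,3) (2,4) (1,3) (0,2)
Union (5 distinct): (0,2) (1,3) (2,4) (4,4) (5,3)

Answer: 5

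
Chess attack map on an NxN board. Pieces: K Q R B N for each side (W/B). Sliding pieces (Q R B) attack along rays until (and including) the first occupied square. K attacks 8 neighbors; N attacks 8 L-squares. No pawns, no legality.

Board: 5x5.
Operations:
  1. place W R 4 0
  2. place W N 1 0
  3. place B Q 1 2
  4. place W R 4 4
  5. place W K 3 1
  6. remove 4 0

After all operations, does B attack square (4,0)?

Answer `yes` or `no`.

Op 1: place WR@(4,0)
Op 2: place WN@(1,0)
Op 3: place BQ@(1,2)
Op 4: place WR@(4,4)
Op 5: place WK@(3,1)
Op 6: remove (4,0)
Per-piece attacks for B:
  BQ@(1,2): attacks (1,3) (1,4) (1,1) (1,0) (2,2) (3,2) (4,2) (0,2) (2,3) (3,4) (2,1) (3,0) (0,3) (0,1) [ray(0,-1) blocked at (1,0)]
B attacks (4,0): no

Answer: no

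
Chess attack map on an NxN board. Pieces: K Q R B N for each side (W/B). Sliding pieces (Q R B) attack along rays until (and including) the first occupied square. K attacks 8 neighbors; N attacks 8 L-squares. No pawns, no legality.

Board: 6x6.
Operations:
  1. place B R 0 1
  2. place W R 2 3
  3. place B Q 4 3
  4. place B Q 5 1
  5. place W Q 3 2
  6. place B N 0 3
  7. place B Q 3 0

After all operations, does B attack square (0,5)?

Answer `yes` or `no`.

Op 1: place BR@(0,1)
Op 2: place WR@(2,3)
Op 3: place BQ@(4,3)
Op 4: place BQ@(5,1)
Op 5: place WQ@(3,2)
Op 6: place BN@(0,3)
Op 7: place BQ@(3,0)
Per-piece attacks for B:
  BR@(0,1): attacks (0,2) (0,3) (0,0) (1,1) (2,1) (3,1) (4,1) (5,1) [ray(0,1) blocked at (0,3); ray(1,0) blocked at (5,1)]
  BN@(0,3): attacks (1,5) (2,4) (1,1) (2,2)
  BQ@(3,0): attacks (3,1) (3,2) (4,0) (5,0) (2,0) (1,0) (0,0) (4,1) (5,2) (2,1) (1,2) (0,3) [ray(0,1) blocked at (3,2); ray(-1,1) blocked at (0,3)]
  BQ@(4,3): attacks (4,4) (4,5) (4,2) (4,1) (4,0) (5,3) (3,3) (2,3) (5,4) (5,2) (3,4) (2,5) (3,2) [ray(-1,0) blocked at (2,3); ray(-1,-1) blocked at (3,2)]
  BQ@(5,1): attacks (5,2) (5,3) (5,4) (5,5) (5,0) (4,1) (3,1) (2,1) (1,1) (0,1) (4,2) (3,3) (2,4) (1,5) (4,0) [ray(-1,0) blocked at (0,1)]
B attacks (0,5): no

Answer: no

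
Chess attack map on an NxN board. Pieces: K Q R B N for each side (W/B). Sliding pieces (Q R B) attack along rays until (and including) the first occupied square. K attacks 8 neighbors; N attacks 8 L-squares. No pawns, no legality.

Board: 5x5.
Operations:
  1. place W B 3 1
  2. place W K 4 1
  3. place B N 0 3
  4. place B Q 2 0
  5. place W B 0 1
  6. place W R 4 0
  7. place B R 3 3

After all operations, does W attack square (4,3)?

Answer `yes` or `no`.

Op 1: place WB@(3,1)
Op 2: place WK@(4,1)
Op 3: place BN@(0,3)
Op 4: place BQ@(2,0)
Op 5: place WB@(0,1)
Op 6: place WR@(4,0)
Op 7: place BR@(3,3)
Per-piece attacks for W:
  WB@(0,1): attacks (1,2) (2,3) (3,4) (1,0)
  WB@(3,1): attacks (4,2) (4,0) (2,2) (1,3) (0,4) (2,0) [ray(1,-1) blocked at (4,0); ray(-1,-1) blocked at (2,0)]
  WR@(4,0): attacks (4,1) (3,0) (2,0) [ray(0,1) blocked at (4,1); ray(-1,0) blocked at (2,0)]
  WK@(4,1): attacks (4,2) (4,0) (3,1) (3,2) (3,0)
W attacks (4,3): no

Answer: no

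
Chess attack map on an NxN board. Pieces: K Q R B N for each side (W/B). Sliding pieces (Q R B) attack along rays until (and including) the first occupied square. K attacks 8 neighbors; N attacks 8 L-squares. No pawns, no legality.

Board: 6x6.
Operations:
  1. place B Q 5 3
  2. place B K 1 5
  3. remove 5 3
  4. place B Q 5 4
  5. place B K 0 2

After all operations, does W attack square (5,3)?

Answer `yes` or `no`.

Op 1: place BQ@(5,3)
Op 2: place BK@(1,5)
Op 3: remove (5,3)
Op 4: place BQ@(5,4)
Op 5: place BK@(0,2)
Per-piece attacks for W:
W attacks (5,3): no

Answer: no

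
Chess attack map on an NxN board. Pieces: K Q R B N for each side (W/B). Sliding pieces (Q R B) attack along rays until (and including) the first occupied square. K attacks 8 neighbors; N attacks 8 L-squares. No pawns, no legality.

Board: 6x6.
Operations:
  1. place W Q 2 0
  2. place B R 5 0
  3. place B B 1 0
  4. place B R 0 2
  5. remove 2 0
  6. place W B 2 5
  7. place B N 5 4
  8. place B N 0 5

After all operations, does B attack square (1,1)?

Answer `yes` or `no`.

Op 1: place WQ@(2,0)
Op 2: place BR@(5,0)
Op 3: place BB@(1,0)
Op 4: place BR@(0,2)
Op 5: remove (2,0)
Op 6: place WB@(2,5)
Op 7: place BN@(5,4)
Op 8: place BN@(0,5)
Per-piece attacks for B:
  BR@(0,2): attacks (0,3) (0,4) (0,5) (0,1) (0,0) (1,2) (2,2) (3,2) (4,2) (5,2) [ray(0,1) blocked at (0,5)]
  BN@(0,5): attacks (1,3) (2,4)
  BB@(1,0): attacks (2,1) (3,2) (4,3) (5,4) (0,1) [ray(1,1) blocked at (5,4)]
  BR@(5,0): attacks (5,1) (5,2) (5,3) (5,4) (4,0) (3,0) (2,0) (1,0) [ray(0,1) blocked at (5,4); ray(-1,0) blocked at (1,0)]
  BN@(5,4): attacks (3,5) (4,2) (3,3)
B attacks (1,1): no

Answer: no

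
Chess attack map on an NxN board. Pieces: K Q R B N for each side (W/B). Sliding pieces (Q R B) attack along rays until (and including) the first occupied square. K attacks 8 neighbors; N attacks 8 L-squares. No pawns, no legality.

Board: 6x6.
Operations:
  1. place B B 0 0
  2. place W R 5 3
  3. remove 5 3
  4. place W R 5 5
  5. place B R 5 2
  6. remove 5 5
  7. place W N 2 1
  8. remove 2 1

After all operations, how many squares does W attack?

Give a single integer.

Answer: 0

Derivation:
Op 1: place BB@(0,0)
Op 2: place WR@(5,3)
Op 3: remove (5,3)
Op 4: place WR@(5,5)
Op 5: place BR@(5,2)
Op 6: remove (5,5)
Op 7: place WN@(2,1)
Op 8: remove (2,1)
Per-piece attacks for W:
Union (0 distinct): (none)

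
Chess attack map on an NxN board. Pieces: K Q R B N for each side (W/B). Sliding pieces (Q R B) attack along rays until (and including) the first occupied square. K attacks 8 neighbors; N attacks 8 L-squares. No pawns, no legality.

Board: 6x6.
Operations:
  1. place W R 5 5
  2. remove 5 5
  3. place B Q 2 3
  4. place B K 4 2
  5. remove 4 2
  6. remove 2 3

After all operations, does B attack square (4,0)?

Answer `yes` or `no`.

Answer: no

Derivation:
Op 1: place WR@(5,5)
Op 2: remove (5,5)
Op 3: place BQ@(2,3)
Op 4: place BK@(4,2)
Op 5: remove (4,2)
Op 6: remove (2,3)
Per-piece attacks for B:
B attacks (4,0): no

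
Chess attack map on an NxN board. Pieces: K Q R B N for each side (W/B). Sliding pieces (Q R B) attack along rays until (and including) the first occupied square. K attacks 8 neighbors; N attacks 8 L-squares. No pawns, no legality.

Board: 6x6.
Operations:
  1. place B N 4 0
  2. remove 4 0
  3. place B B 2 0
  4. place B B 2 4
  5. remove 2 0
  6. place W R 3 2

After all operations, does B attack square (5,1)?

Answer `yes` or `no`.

Op 1: place BN@(4,0)
Op 2: remove (4,0)
Op 3: place BB@(2,0)
Op 4: place BB@(2,4)
Op 5: remove (2,0)
Op 6: place WR@(3,2)
Per-piece attacks for B:
  BB@(2,4): attacks (3,5) (3,3) (4,2) (5,1) (1,5) (1,3) (0,2)
B attacks (5,1): yes

Answer: yes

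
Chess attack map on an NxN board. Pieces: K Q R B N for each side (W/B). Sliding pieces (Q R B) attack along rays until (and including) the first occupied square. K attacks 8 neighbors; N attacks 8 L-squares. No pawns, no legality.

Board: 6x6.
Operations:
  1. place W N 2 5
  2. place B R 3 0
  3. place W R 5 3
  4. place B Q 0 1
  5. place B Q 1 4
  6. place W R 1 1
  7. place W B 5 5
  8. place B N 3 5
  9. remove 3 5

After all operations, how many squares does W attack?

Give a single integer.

Op 1: place WN@(2,5)
Op 2: place BR@(3,0)
Op 3: place WR@(5,3)
Op 4: place BQ@(0,1)
Op 5: place BQ@(1,4)
Op 6: place WR@(1,1)
Op 7: place WB@(5,5)
Op 8: place BN@(3,5)
Op 9: remove (3,5)
Per-piece attacks for W:
  WR@(1,1): attacks (1,2) (1,3) (1,4) (1,0) (2,1) (3,1) (4,1) (5,1) (0,1) [ray(0,1) blocked at (1,4); ray(-1,0) blocked at (0,1)]
  WN@(2,5): attacks (3,3) (4,4) (1,3) (0,4)
  WR@(5,3): attacks (5,4) (5,5) (5,2) (5,1) (5,0) (4,3) (3,3) (2,3) (1,3) (0,3) [ray(0,1) blocked at (5,5)]
  WB@(5,5): attacks (4,4) (3,3) (2,2) (1,1) [ray(-1,-1) blocked at (1,1)]
Union (21 distinct): (0,1) (0,3) (0,4) (1,0) (1,1) (1,2) (1,3) (1,4) (2,1) (2,2) (2,3) (3,1) (3,3) (4,1) (4,3) (4,4) (5,0) (5,1) (5,2) (5,4) (5,5)

Answer: 21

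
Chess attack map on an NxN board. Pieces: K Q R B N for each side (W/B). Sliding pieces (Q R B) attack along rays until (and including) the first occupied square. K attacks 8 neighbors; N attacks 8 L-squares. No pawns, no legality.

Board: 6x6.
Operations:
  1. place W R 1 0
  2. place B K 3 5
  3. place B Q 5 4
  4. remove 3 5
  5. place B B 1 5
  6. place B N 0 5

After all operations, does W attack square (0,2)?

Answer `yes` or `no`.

Answer: no

Derivation:
Op 1: place WR@(1,0)
Op 2: place BK@(3,5)
Op 3: place BQ@(5,4)
Op 4: remove (3,5)
Op 5: place BB@(1,5)
Op 6: place BN@(0,5)
Per-piece attacks for W:
  WR@(1,0): attacks (1,1) (1,2) (1,3) (1,4) (1,5) (2,0) (3,0) (4,0) (5,0) (0,0) [ray(0,1) blocked at (1,5)]
W attacks (0,2): no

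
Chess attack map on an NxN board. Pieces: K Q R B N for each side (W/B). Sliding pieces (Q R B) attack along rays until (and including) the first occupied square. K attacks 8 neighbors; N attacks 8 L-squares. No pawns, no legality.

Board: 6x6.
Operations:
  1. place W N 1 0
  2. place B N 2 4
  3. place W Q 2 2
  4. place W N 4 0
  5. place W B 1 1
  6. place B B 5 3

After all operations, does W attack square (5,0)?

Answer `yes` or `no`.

Op 1: place WN@(1,0)
Op 2: place BN@(2,4)
Op 3: place WQ@(2,2)
Op 4: place WN@(4,0)
Op 5: place WB@(1,1)
Op 6: place BB@(5,3)
Per-piece attacks for W:
  WN@(1,0): attacks (2,2) (3,1) (0,2)
  WB@(1,1): attacks (2,2) (2,0) (0,2) (0,0) [ray(1,1) blocked at (2,2)]
  WQ@(2,2): attacks (2,3) (2,4) (2,1) (2,0) (3,2) (4,2) (5,2) (1,2) (0,2) (3,3) (4,4) (5,5) (3,1) (4,0) (1,3) (0,4) (1,1) [ray(0,1) blocked at (2,4); ray(1,-1) blocked at (4,0); ray(-1,-1) blocked at (1,1)]
  WN@(4,0): attacks (5,2) (3,2) (2,1)
W attacks (5,0): no

Answer: no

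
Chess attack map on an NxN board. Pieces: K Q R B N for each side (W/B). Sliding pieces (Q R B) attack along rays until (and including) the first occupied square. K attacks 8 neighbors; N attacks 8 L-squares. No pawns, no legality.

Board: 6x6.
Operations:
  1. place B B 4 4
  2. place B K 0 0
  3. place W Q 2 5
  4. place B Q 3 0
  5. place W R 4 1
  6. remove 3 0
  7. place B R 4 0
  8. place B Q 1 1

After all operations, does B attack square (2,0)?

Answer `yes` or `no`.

Op 1: place BB@(4,4)
Op 2: place BK@(0,0)
Op 3: place WQ@(2,5)
Op 4: place BQ@(3,0)
Op 5: place WR@(4,1)
Op 6: remove (3,0)
Op 7: place BR@(4,0)
Op 8: place BQ@(1,1)
Per-piece attacks for B:
  BK@(0,0): attacks (0,1) (1,0) (1,1)
  BQ@(1,1): attacks (1,2) (1,3) (1,4) (1,5) (1,0) (2,1) (3,1) (4,1) (0,1) (2,2) (3,3) (4,4) (2,0) (0,2) (0,0) [ray(1,0) blocked at (4,1); ray(1,1) blocked at (4,4); ray(-1,-1) blocked at (0,0)]
  BR@(4,0): attacks (4,1) (5,0) (3,0) (2,0) (1,0) (0,0) [ray(0,1) blocked at (4,1); ray(-1,0) blocked at (0,0)]
  BB@(4,4): attacks (5,5) (5,3) (3,5) (3,3) (2,2) (1,1) [ray(-1,-1) blocked at (1,1)]
B attacks (2,0): yes

Answer: yes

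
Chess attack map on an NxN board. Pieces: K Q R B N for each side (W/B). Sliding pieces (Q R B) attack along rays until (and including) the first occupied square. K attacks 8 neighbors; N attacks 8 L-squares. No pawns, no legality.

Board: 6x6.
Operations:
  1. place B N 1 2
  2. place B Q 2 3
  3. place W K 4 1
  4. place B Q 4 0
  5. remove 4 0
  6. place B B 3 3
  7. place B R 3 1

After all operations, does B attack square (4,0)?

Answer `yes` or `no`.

Op 1: place BN@(1,2)
Op 2: place BQ@(2,3)
Op 3: place WK@(4,1)
Op 4: place BQ@(4,0)
Op 5: remove (4,0)
Op 6: place BB@(3,3)
Op 7: place BR@(3,1)
Per-piece attacks for B:
  BN@(1,2): attacks (2,4) (3,3) (0,4) (2,0) (3,1) (0,0)
  BQ@(2,3): attacks (2,4) (2,5) (2,2) (2,1) (2,0) (3,3) (1,3) (0,3) (3,4) (4,5) (3,2) (4,1) (1,4) (0,5) (1,2) [ray(1,0) blocked at (3,3); ray(1,-1) blocked at (4,1); ray(-1,-1) blocked at (1,2)]
  BR@(3,1): attacks (3,2) (3,3) (3,0) (4,1) (2,1) (1,1) (0,1) [ray(0,1) blocked at (3,3); ray(1,0) blocked at (4,1)]
  BB@(3,3): attacks (4,4) (5,5) (4,2) (5,1) (2,4) (1,5) (2,2) (1,1) (0,0)
B attacks (4,0): no

Answer: no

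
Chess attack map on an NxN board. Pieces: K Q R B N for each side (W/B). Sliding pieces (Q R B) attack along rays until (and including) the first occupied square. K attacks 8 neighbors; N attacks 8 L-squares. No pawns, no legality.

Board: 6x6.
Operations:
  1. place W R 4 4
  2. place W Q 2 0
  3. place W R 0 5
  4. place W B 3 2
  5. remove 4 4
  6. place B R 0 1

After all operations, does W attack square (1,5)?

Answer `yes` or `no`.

Op 1: place WR@(4,4)
Op 2: place WQ@(2,0)
Op 3: place WR@(0,5)
Op 4: place WB@(3,2)
Op 5: remove (4,4)
Op 6: place BR@(0,1)
Per-piece attacks for W:
  WR@(0,5): attacks (0,4) (0,3) (0,2) (0,1) (1,5) (2,5) (3,5) (4,5) (5,5) [ray(0,-1) blocked at (0,1)]
  WQ@(2,0): attacks (2,1) (2,2) (2,3) (2,4) (2,5) (3,0) (4,0) (5,0) (1,0) (0,0) (3,1) (4,2) (5,3) (1,1) (0,2)
  WB@(3,2): attacks (4,3) (5,4) (4,1) (5,0) (2,3) (1,4) (0,5) (2,1) (1,0) [ray(-1,1) blocked at (0,5)]
W attacks (1,5): yes

Answer: yes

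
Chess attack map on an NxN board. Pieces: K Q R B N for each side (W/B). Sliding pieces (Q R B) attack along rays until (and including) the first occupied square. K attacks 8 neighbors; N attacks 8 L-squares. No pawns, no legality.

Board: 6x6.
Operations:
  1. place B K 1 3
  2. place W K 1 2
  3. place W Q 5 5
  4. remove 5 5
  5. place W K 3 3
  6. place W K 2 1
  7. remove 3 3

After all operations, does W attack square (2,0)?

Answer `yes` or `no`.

Answer: yes

Derivation:
Op 1: place BK@(1,3)
Op 2: place WK@(1,2)
Op 3: place WQ@(5,5)
Op 4: remove (5,5)
Op 5: place WK@(3,3)
Op 6: place WK@(2,1)
Op 7: remove (3,3)
Per-piece attacks for W:
  WK@(1,2): attacks (1,3) (1,1) (2,2) (0,2) (2,3) (2,1) (0,3) (0,1)
  WK@(2,1): attacks (2,2) (2,0) (3,1) (1,1) (3,2) (3,0) (1,2) (1,0)
W attacks (2,0): yes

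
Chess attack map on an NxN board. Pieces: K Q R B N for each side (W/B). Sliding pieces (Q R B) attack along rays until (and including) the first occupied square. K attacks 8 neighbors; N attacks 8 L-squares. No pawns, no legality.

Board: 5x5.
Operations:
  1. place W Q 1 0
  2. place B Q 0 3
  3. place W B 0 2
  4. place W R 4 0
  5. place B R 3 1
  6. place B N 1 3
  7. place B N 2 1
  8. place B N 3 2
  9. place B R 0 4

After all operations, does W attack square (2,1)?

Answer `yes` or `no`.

Op 1: place WQ@(1,0)
Op 2: place BQ@(0,3)
Op 3: place WB@(0,2)
Op 4: place WR@(4,0)
Op 5: place BR@(3,1)
Op 6: place BN@(1,3)
Op 7: place BN@(2,1)
Op 8: place BN@(3,2)
Op 9: place BR@(0,4)
Per-piece attacks for W:
  WB@(0,2): attacks (1,3) (1,1) (2,0) [ray(1,1) blocked at (1,3)]
  WQ@(1,0): attacks (1,1) (1,2) (1,3) (2,0) (3,0) (4,0) (0,0) (2,1) (0,1) [ray(0,1) blocked at (1,3); ray(1,0) blocked at (4,0); ray(1,1) blocked at (2,1)]
  WR@(4,0): attacks (4,1) (4,2) (4,3) (4,4) (3,0) (2,0) (1,0) [ray(-1,0) blocked at (1,0)]
W attacks (2,1): yes

Answer: yes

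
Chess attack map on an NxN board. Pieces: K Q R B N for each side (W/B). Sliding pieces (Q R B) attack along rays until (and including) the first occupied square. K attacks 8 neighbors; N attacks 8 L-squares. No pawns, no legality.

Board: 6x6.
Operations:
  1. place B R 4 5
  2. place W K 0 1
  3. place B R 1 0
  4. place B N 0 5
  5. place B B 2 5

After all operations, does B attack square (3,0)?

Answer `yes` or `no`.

Answer: yes

Derivation:
Op 1: place BR@(4,5)
Op 2: place WK@(0,1)
Op 3: place BR@(1,0)
Op 4: place BN@(0,5)
Op 5: place BB@(2,5)
Per-piece attacks for B:
  BN@(0,5): attacks (1,3) (2,4)
  BR@(1,0): attacks (1,1) (1,2) (1,3) (1,4) (1,5) (2,0) (3,0) (4,0) (5,0) (0,0)
  BB@(2,5): attacks (3,4) (4,3) (5,2) (1,4) (0,3)
  BR@(4,5): attacks (4,4) (4,3) (4,2) (4,1) (4,0) (5,5) (3,5) (2,5) [ray(-1,0) blocked at (2,5)]
B attacks (3,0): yes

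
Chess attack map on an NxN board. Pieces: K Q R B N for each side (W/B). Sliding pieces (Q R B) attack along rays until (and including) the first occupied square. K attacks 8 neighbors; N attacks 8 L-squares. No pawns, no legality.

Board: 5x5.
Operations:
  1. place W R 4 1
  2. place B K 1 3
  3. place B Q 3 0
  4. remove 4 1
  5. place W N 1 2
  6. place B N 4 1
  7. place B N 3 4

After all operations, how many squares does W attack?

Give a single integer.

Op 1: place WR@(4,1)
Op 2: place BK@(1,3)
Op 3: place BQ@(3,0)
Op 4: remove (4,1)
Op 5: place WN@(1,2)
Op 6: place BN@(4,1)
Op 7: place BN@(3,4)
Per-piece attacks for W:
  WN@(1,2): attacks (2,4) (3,3) (0,4) (2,0) (3,1) (0,0)
Union (6 distinct): (0,0) (0,4) (2,0) (2,4) (3,1) (3,3)

Answer: 6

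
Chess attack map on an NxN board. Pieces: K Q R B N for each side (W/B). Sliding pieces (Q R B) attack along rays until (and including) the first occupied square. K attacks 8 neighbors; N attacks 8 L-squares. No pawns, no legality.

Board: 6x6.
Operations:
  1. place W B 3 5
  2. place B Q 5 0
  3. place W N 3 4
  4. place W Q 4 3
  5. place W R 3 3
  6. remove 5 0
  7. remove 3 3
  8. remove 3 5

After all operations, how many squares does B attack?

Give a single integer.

Op 1: place WB@(3,5)
Op 2: place BQ@(5,0)
Op 3: place WN@(3,4)
Op 4: place WQ@(4,3)
Op 5: place WR@(3,3)
Op 6: remove (5,0)
Op 7: remove (3,3)
Op 8: remove (3,5)
Per-piece attacks for B:
Union (0 distinct): (none)

Answer: 0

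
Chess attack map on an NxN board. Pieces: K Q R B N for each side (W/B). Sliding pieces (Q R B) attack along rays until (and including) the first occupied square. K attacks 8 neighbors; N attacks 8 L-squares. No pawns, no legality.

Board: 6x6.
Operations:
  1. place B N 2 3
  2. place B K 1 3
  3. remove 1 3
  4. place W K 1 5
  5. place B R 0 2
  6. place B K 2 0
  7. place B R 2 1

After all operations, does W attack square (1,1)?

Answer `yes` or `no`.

Answer: no

Derivation:
Op 1: place BN@(2,3)
Op 2: place BK@(1,3)
Op 3: remove (1,3)
Op 4: place WK@(1,5)
Op 5: place BR@(0,2)
Op 6: place BK@(2,0)
Op 7: place BR@(2,1)
Per-piece attacks for W:
  WK@(1,5): attacks (1,4) (2,5) (0,5) (2,4) (0,4)
W attacks (1,1): no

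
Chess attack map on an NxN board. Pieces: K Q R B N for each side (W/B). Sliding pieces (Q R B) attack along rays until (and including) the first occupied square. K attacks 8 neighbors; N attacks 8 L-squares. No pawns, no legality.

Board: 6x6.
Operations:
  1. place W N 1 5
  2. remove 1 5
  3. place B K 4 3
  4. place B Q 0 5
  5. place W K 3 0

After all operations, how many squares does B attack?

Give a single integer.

Answer: 22

Derivation:
Op 1: place WN@(1,5)
Op 2: remove (1,5)
Op 3: place BK@(4,3)
Op 4: place BQ@(0,5)
Op 5: place WK@(3,0)
Per-piece attacks for B:
  BQ@(0,5): attacks (0,4) (0,3) (0,2) (0,1) (0,0) (1,5) (2,5) (3,5) (4,5) (5,5) (1,4) (2,3) (3,2) (4,1) (5,0)
  BK@(4,3): attacks (4,4) (4,2) (5,3) (3,3) (5,4) (5,2) (3,4) (3,2)
Union (22 distinct): (0,0) (0,1) (0,2) (0,3) (0,4) (1,4) (1,5) (2,3) (2,5) (3,2) (3,3) (3,4) (3,5) (4,1) (4,2) (4,4) (4,5) (5,0) (5,2) (5,3) (5,4) (5,5)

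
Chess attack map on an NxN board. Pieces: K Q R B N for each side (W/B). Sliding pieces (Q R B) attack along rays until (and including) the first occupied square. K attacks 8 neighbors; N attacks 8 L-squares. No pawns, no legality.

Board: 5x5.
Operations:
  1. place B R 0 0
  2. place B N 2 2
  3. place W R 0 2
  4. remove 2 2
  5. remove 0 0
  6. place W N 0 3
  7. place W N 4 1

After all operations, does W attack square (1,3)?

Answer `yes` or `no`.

Answer: no

Derivation:
Op 1: place BR@(0,0)
Op 2: place BN@(2,2)
Op 3: place WR@(0,2)
Op 4: remove (2,2)
Op 5: remove (0,0)
Op 6: place WN@(0,3)
Op 7: place WN@(4,1)
Per-piece attacks for W:
  WR@(0,2): attacks (0,3) (0,1) (0,0) (1,2) (2,2) (3,2) (4,2) [ray(0,1) blocked at (0,3)]
  WN@(0,3): attacks (2,4) (1,1) (2,2)
  WN@(4,1): attacks (3,3) (2,2) (2,0)
W attacks (1,3): no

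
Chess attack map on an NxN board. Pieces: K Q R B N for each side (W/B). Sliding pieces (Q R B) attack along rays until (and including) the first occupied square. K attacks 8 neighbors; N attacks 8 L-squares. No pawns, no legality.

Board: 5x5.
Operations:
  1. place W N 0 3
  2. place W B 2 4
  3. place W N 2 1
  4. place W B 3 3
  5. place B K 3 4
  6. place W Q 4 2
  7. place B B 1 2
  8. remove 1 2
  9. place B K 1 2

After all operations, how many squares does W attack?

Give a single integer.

Op 1: place WN@(0,3)
Op 2: place WB@(2,4)
Op 3: place WN@(2,1)
Op 4: place WB@(3,3)
Op 5: place BK@(3,4)
Op 6: place WQ@(4,2)
Op 7: place BB@(1,2)
Op 8: remove (1,2)
Op 9: place BK@(1,2)
Per-piece attacks for W:
  WN@(0,3): attacks (2,4) (1,1) (2,2)
  WN@(2,1): attacks (3,3) (4,2) (1,3) (0,2) (4,0) (0,0)
  WB@(2,4): attacks (3,3) (1,3) (0,2) [ray(1,-1) blocked at (3,3)]
  WB@(3,3): attacks (4,4) (4,2) (2,4) (2,2) (1,1) (0,0) [ray(1,-1) blocked at (4,2); ray(-1,1) blocked at (2,4)]
  WQ@(4,2): attacks (4,3) (4,4) (4,1) (4,0) (3,2) (2,2) (1,2) (3,3) (3,1) (2,0) [ray(-1,0) blocked at (1,2); ray(-1,1) blocked at (3,3)]
Union (16 distinct): (0,0) (0,2) (1,1) (1,2) (1,3) (2,0) (2,2) (2,4) (3,1) (3,2) (3,3) (4,0) (4,1) (4,2) (4,3) (4,4)

Answer: 16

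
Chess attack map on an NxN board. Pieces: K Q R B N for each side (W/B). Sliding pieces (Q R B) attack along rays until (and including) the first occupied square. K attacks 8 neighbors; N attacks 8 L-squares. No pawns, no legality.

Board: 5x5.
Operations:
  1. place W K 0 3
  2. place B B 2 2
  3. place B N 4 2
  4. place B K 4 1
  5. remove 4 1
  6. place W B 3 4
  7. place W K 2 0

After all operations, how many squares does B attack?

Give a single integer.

Answer: 12

Derivation:
Op 1: place WK@(0,3)
Op 2: place BB@(2,2)
Op 3: place BN@(4,2)
Op 4: place BK@(4,1)
Op 5: remove (4,1)
Op 6: place WB@(3,4)
Op 7: place WK@(2,0)
Per-piece attacks for B:
  BB@(2,2): attacks (3,3) (4,4) (3,1) (4,0) (1,3) (0,4) (1,1) (0,0)
  BN@(4,2): attacks (3,4) (2,3) (3,0) (2,1)
Union (12 distinct): (0,0) (0,4) (1,1) (1,3) (2,1) (2,3) (3,0) (3,1) (3,3) (3,4) (4,0) (4,4)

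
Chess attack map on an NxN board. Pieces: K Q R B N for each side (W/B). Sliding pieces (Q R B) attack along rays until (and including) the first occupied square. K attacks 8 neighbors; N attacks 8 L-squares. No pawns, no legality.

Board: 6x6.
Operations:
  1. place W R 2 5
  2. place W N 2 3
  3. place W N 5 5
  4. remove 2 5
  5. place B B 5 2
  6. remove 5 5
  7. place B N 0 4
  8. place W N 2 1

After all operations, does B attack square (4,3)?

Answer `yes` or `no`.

Op 1: place WR@(2,5)
Op 2: place WN@(2,3)
Op 3: place WN@(5,5)
Op 4: remove (2,5)
Op 5: place BB@(5,2)
Op 6: remove (5,5)
Op 7: place BN@(0,4)
Op 8: place WN@(2,1)
Per-piece attacks for B:
  BN@(0,4): attacks (2,5) (1,2) (2,3)
  BB@(5,2): attacks (4,3) (3,4) (2,5) (4,1) (3,0)
B attacks (4,3): yes

Answer: yes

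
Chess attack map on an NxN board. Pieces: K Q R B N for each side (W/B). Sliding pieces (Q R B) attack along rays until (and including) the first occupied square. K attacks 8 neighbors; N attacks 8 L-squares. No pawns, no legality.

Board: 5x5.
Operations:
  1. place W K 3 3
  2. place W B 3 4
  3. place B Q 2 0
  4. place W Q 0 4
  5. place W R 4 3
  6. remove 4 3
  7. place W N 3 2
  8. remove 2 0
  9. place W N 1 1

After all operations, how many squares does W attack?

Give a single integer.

Op 1: place WK@(3,3)
Op 2: place WB@(3,4)
Op 3: place BQ@(2,0)
Op 4: place WQ@(0,4)
Op 5: place WR@(4,3)
Op 6: remove (4,3)
Op 7: place WN@(3,2)
Op 8: remove (2,0)
Op 9: place WN@(1,1)
Per-piece attacks for W:
  WQ@(0,4): attacks (0,3) (0,2) (0,1) (0,0) (1,4) (2,4) (3,4) (1,3) (2,2) (3,1) (4,0) [ray(1,0) blocked at (3,4)]
  WN@(1,1): attacks (2,3) (3,2) (0,3) (3,0)
  WN@(3,2): attacks (4,4) (2,4) (1,3) (4,0) (2,0) (1,1)
  WK@(3,3): attacks (3,4) (3,2) (4,3) (2,3) (4,4) (4,2) (2,4) (2,2)
  WB@(3,4): attacks (4,3) (2,3) (1,2) (0,1)
Union (20 distinct): (0,0) (0,1) (0,2) (0,3) (1,1) (1,2) (1,3) (1,4) (2,0) (2,2) (2,3) (2,4) (3,0) (3,1) (3,2) (3,4) (4,0) (4,2) (4,3) (4,4)

Answer: 20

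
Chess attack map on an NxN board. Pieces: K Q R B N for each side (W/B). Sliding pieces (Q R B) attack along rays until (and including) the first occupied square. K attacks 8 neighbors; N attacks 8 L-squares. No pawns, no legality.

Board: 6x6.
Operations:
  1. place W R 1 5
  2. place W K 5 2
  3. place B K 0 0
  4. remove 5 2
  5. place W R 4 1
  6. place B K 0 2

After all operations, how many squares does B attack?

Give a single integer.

Answer: 6

Derivation:
Op 1: place WR@(1,5)
Op 2: place WK@(5,2)
Op 3: place BK@(0,0)
Op 4: remove (5,2)
Op 5: place WR@(4,1)
Op 6: place BK@(0,2)
Per-piece attacks for B:
  BK@(0,0): attacks (0,1) (1,0) (1,1)
  BK@(0,2): attacks (0,3) (0,1) (1,2) (1,3) (1,1)
Union (6 distinct): (0,1) (0,3) (1,0) (1,1) (1,2) (1,3)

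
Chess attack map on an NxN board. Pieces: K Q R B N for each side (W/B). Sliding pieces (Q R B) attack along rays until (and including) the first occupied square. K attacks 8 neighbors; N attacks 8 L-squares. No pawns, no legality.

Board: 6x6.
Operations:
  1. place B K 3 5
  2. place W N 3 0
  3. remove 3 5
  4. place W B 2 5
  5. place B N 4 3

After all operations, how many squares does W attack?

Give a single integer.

Op 1: place BK@(3,5)
Op 2: place WN@(3,0)
Op 3: remove (3,5)
Op 4: place WB@(2,5)
Op 5: place BN@(4,3)
Per-piece attacks for W:
  WB@(2,5): attacks (3,4) (4,3) (1,4) (0,3) [ray(1,-1) blocked at (4,3)]
  WN@(3,0): attacks (4,2) (5,1) (2,2) (1,1)
Union (8 distinct): (0,3) (1,1) (1,4) (2,2) (3,4) (4,2) (4,3) (5,1)

Answer: 8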